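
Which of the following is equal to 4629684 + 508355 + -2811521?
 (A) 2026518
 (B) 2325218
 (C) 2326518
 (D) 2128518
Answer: C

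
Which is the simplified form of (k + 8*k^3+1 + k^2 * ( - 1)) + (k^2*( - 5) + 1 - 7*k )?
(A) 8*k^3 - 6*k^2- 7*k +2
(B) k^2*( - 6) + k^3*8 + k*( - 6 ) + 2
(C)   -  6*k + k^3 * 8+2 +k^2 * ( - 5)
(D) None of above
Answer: B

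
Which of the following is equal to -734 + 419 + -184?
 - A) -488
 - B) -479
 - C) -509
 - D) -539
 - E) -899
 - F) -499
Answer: F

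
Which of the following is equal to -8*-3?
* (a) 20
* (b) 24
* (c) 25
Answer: b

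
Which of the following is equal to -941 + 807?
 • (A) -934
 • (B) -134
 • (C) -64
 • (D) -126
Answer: B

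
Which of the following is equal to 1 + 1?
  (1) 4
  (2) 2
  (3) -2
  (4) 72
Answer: 2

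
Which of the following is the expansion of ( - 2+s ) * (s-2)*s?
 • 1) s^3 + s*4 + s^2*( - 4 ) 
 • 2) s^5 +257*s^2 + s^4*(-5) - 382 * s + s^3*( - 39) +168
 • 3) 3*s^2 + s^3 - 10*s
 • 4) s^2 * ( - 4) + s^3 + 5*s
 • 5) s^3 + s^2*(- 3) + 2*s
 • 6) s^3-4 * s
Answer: 1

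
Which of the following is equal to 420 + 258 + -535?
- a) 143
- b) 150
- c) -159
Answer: a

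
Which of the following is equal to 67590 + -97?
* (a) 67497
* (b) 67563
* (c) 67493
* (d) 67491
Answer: c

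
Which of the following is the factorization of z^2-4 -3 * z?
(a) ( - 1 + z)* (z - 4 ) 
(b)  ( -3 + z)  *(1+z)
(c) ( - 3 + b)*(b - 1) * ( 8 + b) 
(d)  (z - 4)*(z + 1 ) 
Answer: d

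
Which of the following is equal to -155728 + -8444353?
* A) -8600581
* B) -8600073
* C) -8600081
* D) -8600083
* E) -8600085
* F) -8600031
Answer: C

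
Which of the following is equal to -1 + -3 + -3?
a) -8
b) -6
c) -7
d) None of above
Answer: c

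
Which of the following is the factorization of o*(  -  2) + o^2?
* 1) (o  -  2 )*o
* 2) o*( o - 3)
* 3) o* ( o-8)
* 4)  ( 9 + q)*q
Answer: 1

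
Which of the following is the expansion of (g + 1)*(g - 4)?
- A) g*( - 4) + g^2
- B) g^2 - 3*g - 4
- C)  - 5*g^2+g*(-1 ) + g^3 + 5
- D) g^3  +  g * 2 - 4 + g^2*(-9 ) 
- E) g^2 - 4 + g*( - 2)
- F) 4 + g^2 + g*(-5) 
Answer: B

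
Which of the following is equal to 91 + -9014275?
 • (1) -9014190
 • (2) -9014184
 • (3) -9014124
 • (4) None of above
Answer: 2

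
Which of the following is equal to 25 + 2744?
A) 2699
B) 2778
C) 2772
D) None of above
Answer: D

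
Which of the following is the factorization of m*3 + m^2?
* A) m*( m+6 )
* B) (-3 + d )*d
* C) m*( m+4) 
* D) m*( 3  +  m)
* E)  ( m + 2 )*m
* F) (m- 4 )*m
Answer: D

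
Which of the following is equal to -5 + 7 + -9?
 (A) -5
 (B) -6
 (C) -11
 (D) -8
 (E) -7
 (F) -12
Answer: E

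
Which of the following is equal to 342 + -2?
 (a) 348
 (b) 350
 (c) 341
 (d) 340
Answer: d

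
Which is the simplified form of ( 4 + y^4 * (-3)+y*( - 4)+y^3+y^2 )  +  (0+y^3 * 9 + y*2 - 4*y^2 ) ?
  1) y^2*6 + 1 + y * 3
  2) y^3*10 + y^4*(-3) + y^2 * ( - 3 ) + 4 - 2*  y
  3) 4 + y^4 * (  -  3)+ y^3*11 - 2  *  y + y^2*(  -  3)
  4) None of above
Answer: 2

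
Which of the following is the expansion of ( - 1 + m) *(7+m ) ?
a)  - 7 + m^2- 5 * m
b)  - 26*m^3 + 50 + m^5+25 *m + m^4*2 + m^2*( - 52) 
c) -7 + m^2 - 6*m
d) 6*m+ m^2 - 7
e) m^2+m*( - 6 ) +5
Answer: d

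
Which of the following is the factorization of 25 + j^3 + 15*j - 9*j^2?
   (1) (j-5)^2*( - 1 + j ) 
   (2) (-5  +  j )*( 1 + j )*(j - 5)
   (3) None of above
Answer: 2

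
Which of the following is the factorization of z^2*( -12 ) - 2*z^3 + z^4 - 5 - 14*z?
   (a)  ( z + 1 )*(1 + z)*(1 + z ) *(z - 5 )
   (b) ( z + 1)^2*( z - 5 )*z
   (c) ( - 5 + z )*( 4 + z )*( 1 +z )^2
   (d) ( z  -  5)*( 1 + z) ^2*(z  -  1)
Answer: a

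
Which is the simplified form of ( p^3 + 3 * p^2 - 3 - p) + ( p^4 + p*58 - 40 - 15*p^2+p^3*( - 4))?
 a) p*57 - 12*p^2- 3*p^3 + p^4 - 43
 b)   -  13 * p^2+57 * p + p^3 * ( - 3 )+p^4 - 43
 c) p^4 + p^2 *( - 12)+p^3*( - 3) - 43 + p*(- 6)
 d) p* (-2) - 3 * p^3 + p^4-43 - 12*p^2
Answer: a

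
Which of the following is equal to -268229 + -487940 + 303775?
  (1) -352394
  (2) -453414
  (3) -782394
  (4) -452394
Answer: 4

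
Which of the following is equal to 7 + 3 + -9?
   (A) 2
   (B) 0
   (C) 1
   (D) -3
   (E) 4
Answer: C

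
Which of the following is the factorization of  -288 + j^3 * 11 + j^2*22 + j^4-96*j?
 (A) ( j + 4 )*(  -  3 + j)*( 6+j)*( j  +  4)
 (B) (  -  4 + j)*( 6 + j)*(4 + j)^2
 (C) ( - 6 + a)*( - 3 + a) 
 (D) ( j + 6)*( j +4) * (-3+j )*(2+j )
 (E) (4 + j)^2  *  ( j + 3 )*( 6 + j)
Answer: A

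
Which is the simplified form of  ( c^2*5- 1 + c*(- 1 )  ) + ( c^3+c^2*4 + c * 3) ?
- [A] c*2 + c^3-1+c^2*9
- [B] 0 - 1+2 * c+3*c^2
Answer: A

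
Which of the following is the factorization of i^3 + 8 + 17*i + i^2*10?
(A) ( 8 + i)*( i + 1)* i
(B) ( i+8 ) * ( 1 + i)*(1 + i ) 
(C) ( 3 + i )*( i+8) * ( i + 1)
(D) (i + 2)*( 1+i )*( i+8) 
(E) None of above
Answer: B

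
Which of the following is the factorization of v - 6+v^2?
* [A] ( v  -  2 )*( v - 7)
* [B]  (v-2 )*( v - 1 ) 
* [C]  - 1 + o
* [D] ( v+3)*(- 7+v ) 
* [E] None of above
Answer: E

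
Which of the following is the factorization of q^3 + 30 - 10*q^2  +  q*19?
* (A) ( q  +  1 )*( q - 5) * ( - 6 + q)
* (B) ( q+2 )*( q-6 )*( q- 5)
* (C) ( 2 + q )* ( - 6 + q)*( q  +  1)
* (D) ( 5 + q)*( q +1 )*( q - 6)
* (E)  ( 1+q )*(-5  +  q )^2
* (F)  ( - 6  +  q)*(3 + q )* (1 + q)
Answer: A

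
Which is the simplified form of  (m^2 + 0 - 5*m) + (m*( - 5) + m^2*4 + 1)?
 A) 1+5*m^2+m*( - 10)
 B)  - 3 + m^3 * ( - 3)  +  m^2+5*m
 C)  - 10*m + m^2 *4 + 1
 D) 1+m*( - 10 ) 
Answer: A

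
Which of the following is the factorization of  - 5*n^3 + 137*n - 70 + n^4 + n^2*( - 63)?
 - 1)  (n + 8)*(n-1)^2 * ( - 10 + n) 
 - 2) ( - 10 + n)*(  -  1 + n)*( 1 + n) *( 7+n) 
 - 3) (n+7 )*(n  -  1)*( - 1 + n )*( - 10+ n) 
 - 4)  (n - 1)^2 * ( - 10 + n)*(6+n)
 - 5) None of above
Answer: 3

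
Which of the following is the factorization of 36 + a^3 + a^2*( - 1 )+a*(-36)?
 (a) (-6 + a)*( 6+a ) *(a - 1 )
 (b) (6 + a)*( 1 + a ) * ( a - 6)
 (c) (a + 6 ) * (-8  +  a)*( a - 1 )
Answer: a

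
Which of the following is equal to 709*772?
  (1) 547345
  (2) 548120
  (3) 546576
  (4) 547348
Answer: 4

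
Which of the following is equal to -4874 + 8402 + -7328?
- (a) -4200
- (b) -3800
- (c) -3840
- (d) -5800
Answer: b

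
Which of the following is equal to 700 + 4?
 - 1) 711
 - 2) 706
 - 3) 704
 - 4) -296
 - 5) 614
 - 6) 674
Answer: 3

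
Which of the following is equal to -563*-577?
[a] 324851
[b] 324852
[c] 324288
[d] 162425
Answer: a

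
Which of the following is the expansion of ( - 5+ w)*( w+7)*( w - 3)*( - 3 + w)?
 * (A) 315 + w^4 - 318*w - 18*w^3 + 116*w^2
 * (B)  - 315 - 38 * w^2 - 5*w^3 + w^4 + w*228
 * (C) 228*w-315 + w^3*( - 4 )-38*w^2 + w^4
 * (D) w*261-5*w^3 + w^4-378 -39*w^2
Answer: C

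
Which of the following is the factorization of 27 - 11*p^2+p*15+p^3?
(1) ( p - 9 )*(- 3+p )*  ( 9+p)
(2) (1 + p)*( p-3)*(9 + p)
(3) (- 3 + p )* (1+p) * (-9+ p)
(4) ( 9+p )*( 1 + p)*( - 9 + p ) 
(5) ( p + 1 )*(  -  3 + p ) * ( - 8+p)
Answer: 3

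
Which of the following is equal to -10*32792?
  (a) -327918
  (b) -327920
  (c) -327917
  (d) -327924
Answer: b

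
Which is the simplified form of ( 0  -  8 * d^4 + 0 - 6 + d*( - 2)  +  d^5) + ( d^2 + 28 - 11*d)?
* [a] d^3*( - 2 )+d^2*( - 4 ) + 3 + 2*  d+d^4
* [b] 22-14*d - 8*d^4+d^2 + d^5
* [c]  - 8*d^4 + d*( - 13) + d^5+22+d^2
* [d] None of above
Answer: c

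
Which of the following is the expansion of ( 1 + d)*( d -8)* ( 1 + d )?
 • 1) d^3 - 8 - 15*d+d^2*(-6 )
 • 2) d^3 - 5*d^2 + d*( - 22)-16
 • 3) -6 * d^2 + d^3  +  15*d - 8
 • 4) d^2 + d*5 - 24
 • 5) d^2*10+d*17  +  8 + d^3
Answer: 1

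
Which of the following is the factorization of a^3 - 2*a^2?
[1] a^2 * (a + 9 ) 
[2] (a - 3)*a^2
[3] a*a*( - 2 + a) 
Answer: 3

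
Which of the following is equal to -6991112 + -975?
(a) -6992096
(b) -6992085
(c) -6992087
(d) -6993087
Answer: c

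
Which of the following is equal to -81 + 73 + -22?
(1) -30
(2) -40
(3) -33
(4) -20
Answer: 1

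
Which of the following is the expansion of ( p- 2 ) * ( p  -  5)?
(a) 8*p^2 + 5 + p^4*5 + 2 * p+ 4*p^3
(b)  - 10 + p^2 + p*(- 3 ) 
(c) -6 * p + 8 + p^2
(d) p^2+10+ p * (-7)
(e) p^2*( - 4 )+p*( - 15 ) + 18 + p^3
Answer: d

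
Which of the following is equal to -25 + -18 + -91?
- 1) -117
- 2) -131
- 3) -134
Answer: 3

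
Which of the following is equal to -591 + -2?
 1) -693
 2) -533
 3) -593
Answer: 3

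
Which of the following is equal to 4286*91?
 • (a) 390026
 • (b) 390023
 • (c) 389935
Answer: a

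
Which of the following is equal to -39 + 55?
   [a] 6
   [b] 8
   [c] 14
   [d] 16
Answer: d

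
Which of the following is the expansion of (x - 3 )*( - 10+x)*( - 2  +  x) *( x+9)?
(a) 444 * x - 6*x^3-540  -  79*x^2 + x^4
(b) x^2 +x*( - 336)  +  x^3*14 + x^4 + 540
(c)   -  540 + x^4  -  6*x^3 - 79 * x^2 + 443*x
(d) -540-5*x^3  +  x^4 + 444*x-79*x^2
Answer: a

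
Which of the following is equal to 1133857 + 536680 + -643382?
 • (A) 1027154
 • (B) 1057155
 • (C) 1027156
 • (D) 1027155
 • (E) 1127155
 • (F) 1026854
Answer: D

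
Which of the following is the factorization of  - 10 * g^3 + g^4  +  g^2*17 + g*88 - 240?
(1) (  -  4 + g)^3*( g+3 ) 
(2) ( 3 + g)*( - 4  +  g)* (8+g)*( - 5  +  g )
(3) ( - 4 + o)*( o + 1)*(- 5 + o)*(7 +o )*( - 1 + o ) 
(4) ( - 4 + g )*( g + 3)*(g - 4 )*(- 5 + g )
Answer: 4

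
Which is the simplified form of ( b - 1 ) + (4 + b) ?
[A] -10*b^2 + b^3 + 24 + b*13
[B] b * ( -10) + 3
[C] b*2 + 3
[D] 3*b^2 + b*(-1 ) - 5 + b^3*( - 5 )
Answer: C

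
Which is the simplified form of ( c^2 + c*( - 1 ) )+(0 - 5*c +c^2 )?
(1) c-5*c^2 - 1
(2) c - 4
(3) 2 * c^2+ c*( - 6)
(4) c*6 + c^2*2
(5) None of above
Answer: 3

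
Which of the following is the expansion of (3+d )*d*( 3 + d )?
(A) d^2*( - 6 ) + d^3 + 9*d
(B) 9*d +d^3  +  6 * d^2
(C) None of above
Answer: B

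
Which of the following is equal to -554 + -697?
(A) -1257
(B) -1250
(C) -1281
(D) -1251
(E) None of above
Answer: D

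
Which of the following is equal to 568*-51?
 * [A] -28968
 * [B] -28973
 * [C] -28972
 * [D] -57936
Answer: A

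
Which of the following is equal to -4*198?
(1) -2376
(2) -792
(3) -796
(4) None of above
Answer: 2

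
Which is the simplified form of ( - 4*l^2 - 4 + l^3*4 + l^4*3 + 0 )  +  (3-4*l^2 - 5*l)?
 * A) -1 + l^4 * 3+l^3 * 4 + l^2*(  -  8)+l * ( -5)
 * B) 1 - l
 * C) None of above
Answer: A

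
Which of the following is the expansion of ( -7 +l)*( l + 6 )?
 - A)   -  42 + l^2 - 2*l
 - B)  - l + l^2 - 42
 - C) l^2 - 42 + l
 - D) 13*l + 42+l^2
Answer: B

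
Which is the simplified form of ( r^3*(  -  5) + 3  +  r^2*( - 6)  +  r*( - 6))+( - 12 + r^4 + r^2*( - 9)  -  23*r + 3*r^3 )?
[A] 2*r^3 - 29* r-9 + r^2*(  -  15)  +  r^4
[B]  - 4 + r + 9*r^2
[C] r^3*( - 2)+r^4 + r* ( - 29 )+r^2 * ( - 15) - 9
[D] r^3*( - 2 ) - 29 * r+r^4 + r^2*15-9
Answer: C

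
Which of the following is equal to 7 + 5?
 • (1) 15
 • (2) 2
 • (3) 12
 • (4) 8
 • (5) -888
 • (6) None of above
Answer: 3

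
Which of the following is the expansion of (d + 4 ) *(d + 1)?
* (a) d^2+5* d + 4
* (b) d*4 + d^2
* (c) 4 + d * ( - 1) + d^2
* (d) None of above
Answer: a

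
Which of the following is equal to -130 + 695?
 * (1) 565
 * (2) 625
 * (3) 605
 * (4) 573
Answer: 1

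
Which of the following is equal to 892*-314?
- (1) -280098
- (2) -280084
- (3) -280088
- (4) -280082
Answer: 3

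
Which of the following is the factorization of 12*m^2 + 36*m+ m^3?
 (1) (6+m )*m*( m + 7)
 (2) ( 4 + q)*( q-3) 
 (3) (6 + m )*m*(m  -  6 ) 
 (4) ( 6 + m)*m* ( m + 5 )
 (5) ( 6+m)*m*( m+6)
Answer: 5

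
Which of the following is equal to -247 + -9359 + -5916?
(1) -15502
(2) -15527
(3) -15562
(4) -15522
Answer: 4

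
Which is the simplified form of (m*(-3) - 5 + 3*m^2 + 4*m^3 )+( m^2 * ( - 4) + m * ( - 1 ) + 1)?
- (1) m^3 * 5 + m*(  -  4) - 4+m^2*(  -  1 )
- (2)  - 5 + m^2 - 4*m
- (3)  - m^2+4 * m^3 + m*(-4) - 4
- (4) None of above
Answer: 3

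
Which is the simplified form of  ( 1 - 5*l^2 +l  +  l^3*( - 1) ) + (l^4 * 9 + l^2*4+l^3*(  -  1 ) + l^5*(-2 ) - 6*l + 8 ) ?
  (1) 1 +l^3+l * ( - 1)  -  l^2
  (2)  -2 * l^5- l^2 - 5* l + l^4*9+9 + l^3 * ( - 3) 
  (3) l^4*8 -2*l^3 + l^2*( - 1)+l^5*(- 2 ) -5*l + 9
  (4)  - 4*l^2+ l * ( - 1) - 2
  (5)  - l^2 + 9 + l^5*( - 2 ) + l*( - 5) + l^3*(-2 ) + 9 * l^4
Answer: 5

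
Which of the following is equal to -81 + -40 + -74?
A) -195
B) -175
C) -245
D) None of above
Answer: A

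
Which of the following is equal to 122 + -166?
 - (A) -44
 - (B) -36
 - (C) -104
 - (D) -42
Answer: A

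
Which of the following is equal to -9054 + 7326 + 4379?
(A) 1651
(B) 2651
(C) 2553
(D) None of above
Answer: B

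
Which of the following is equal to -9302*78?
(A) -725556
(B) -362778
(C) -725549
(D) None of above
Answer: A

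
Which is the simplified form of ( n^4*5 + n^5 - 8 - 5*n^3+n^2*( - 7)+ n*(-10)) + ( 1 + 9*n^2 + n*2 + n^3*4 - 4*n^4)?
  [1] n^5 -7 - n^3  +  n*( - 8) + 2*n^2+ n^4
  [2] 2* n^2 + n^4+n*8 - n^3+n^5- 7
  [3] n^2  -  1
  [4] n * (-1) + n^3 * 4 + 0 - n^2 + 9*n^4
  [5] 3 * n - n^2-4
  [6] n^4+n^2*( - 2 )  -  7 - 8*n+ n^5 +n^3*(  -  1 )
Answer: 1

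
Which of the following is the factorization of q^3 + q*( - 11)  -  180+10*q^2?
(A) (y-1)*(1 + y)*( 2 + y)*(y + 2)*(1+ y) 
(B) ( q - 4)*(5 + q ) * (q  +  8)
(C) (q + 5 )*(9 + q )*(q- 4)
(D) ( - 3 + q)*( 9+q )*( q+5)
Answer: C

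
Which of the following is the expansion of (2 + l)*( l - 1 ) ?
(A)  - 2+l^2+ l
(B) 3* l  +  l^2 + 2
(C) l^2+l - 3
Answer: A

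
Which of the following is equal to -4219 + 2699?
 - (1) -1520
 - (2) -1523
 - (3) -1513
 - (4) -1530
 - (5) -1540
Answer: 1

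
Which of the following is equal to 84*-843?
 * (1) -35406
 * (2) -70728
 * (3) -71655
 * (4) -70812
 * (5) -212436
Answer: 4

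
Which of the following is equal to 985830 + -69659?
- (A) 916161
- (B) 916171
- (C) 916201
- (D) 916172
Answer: B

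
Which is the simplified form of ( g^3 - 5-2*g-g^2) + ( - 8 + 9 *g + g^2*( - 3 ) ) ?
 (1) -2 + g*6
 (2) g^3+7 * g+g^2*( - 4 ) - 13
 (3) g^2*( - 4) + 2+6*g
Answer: 2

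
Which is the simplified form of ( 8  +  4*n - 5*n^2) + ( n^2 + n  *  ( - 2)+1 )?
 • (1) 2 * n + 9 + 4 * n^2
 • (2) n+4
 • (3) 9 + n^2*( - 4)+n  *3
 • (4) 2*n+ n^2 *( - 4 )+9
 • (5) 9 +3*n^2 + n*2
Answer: 4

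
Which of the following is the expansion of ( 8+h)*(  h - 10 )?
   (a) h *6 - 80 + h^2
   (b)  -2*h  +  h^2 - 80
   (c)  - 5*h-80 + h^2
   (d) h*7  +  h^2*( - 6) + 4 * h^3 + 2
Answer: b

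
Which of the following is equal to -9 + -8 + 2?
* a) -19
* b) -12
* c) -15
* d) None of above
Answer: c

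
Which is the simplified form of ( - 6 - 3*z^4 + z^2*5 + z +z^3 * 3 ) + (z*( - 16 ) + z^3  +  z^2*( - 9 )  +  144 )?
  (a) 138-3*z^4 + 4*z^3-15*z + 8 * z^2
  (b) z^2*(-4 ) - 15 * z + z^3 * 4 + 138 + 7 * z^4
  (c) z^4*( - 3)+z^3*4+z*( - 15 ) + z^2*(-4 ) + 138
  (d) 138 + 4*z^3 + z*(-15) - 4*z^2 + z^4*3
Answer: c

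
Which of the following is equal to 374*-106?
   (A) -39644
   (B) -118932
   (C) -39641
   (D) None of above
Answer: A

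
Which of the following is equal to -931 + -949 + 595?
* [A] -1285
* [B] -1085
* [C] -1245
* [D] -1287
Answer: A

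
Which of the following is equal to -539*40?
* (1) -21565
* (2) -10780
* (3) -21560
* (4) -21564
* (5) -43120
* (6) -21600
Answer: 3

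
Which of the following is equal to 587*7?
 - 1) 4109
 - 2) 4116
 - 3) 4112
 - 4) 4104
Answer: 1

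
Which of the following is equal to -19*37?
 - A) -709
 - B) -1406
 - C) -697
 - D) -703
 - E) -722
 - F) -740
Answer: D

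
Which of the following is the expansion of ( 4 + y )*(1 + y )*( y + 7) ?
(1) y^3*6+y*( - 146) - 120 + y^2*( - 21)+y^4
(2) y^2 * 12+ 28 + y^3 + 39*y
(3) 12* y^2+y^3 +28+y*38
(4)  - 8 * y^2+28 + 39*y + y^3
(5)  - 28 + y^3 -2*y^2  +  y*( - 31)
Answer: 2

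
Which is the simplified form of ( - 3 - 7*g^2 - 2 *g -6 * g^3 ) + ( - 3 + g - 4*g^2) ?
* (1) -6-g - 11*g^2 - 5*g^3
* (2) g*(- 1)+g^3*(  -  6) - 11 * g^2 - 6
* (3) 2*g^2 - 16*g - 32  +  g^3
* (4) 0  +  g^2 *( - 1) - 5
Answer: 2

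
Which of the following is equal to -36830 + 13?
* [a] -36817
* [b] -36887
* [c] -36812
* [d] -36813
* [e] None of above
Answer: a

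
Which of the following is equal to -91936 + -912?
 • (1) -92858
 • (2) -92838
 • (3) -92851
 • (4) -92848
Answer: 4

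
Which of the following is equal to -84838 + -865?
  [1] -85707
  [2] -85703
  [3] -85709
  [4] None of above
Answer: 2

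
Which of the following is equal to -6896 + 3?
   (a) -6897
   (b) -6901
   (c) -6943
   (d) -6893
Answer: d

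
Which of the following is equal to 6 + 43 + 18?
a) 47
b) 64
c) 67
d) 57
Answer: c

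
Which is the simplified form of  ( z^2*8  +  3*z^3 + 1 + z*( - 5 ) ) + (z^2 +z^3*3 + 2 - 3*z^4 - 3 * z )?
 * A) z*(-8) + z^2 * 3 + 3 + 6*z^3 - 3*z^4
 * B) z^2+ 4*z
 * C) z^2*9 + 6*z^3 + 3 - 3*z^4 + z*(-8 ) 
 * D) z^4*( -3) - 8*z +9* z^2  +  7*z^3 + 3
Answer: C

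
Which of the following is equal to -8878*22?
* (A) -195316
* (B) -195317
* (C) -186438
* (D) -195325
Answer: A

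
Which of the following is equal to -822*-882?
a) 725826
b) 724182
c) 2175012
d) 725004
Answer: d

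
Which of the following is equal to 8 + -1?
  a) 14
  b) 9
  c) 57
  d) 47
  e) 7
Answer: e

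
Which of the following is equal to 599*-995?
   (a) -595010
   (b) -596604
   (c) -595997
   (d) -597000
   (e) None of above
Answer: e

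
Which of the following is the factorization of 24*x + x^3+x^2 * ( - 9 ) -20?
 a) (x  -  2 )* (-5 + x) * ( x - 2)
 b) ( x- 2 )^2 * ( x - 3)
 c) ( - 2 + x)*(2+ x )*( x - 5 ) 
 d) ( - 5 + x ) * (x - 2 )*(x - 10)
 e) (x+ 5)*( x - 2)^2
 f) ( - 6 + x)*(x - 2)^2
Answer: a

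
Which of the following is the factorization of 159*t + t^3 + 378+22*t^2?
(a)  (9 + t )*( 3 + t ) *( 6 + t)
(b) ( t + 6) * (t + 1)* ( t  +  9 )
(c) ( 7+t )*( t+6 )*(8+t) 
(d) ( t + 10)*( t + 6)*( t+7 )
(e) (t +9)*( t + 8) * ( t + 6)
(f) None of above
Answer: f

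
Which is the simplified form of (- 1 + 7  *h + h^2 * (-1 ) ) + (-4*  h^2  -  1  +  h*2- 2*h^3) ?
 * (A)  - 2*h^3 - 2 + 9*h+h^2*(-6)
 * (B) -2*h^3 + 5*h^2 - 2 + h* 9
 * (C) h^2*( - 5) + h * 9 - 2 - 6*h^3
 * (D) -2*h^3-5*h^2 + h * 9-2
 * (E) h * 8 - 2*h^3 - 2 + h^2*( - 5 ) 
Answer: D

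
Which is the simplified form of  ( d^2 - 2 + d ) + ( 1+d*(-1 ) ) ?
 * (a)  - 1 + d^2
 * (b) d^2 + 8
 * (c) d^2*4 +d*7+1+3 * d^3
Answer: a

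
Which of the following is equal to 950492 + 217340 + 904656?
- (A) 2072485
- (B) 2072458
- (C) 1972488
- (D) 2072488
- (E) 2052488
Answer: D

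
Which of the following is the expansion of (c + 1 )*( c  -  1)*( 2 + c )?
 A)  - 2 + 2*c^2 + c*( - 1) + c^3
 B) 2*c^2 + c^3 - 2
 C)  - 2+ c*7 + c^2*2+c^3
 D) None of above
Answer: A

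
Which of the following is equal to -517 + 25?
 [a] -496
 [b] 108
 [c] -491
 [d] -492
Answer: d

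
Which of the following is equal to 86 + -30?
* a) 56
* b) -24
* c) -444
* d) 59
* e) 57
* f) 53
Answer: a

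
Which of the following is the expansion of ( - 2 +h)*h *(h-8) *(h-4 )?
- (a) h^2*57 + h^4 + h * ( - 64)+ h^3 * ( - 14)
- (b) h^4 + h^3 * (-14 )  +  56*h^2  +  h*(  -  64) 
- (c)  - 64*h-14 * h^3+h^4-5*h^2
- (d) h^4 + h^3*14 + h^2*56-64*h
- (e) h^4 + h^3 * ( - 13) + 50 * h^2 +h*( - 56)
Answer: b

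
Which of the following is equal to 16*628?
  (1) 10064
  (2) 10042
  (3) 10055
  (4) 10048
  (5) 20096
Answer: 4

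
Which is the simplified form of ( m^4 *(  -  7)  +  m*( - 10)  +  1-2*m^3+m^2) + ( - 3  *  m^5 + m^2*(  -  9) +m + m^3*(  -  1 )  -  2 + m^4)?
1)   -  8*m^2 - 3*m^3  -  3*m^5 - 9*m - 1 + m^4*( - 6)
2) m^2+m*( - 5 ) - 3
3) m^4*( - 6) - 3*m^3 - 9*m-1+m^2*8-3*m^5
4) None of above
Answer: 1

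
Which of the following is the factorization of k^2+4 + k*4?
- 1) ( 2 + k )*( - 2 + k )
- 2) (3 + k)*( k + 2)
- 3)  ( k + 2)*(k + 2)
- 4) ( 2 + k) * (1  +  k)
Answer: 3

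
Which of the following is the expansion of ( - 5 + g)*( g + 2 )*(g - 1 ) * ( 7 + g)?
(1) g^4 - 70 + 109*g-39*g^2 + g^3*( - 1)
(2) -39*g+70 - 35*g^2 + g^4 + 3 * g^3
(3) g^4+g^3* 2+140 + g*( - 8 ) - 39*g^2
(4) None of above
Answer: 2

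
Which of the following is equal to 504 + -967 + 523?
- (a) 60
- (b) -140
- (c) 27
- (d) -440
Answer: a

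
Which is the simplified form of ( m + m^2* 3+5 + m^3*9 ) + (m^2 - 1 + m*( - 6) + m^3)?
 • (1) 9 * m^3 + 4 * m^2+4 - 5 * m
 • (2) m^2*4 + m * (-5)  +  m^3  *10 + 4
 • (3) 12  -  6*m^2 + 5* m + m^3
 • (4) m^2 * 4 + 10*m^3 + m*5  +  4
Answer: 2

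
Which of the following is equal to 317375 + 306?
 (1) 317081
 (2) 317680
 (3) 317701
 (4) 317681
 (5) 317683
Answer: 4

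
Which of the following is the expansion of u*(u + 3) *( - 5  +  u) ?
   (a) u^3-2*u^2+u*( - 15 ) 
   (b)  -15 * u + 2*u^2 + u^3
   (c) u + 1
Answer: a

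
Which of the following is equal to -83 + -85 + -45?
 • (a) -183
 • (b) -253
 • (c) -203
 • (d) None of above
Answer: d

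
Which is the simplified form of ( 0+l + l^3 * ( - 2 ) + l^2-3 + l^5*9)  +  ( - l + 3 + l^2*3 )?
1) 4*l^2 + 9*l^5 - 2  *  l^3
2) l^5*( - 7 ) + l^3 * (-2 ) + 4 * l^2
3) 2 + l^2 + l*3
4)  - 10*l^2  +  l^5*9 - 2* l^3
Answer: 1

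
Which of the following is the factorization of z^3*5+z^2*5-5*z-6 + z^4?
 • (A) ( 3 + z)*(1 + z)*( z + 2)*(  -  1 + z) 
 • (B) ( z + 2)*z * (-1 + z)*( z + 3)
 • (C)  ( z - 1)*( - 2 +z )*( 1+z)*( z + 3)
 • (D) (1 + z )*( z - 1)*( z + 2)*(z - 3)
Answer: A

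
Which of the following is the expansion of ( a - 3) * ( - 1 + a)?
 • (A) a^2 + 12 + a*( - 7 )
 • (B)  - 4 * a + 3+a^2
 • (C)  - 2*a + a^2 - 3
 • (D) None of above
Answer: B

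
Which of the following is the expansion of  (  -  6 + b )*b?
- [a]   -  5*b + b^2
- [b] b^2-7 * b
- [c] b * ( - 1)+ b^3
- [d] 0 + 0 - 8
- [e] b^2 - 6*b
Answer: e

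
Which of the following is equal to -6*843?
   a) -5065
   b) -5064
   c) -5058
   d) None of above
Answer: c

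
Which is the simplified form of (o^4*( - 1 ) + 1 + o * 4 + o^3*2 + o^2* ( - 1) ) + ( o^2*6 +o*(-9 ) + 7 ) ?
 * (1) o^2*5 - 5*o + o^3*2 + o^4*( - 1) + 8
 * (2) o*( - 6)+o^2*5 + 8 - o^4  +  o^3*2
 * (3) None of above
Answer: 1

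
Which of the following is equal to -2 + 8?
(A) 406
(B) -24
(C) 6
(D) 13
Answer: C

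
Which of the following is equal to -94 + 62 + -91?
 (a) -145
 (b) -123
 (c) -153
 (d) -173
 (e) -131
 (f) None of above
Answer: b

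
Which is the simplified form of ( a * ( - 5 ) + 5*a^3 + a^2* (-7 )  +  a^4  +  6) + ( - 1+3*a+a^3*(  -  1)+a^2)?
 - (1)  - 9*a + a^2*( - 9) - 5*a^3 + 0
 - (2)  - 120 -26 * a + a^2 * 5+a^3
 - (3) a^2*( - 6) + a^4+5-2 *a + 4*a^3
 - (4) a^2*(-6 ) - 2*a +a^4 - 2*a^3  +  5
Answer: 3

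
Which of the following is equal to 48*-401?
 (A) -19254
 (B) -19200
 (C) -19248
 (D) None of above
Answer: C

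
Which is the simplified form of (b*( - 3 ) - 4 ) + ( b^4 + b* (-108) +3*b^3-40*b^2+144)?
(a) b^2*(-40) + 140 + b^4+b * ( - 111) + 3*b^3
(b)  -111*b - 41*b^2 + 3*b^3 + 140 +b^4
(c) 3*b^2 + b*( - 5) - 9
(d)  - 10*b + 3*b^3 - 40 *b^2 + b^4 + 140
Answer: a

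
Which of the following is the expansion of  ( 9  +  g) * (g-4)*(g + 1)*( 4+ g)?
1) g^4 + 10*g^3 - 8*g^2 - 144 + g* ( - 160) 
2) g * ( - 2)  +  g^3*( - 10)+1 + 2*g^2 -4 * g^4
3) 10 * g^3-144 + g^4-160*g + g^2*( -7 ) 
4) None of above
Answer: 3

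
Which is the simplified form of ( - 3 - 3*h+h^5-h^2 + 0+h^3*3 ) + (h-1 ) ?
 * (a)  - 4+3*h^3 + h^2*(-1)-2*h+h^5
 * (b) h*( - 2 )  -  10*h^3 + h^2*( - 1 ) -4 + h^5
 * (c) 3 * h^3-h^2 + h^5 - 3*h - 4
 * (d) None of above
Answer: a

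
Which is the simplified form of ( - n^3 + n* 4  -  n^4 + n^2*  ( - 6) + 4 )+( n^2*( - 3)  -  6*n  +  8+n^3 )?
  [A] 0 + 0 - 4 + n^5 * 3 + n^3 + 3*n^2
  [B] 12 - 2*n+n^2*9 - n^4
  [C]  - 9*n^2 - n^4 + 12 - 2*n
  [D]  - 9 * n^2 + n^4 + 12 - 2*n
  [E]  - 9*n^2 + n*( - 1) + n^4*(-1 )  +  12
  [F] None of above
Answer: C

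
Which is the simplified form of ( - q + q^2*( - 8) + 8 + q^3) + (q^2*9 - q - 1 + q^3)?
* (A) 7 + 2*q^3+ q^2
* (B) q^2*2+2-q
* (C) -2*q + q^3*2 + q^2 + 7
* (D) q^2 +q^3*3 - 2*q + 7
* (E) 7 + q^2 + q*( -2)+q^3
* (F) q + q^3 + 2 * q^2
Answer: C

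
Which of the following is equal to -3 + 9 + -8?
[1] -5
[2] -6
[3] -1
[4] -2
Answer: 4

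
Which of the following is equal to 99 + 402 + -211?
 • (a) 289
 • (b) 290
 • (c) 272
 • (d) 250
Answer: b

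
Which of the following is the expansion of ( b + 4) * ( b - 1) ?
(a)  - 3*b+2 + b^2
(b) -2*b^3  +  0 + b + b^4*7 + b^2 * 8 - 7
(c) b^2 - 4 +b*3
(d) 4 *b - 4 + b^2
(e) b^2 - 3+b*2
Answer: c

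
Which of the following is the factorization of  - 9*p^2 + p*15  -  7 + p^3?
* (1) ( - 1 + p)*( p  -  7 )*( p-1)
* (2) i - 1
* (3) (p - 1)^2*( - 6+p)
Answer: 1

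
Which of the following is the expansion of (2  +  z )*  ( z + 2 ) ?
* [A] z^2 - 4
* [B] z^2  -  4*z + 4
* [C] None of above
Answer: C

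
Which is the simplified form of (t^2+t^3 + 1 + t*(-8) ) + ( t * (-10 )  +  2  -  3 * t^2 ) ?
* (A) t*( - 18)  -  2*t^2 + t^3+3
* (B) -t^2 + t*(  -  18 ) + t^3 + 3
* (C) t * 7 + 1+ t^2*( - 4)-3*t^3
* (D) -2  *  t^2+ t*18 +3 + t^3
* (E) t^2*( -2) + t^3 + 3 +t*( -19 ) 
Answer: A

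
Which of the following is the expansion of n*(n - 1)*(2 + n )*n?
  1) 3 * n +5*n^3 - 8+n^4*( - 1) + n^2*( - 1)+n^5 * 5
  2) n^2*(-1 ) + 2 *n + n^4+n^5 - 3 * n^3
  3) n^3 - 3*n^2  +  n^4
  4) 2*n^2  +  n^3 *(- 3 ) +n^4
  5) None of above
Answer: 5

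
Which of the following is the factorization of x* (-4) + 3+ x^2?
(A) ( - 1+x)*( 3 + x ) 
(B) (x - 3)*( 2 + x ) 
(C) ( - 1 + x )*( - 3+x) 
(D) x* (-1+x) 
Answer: C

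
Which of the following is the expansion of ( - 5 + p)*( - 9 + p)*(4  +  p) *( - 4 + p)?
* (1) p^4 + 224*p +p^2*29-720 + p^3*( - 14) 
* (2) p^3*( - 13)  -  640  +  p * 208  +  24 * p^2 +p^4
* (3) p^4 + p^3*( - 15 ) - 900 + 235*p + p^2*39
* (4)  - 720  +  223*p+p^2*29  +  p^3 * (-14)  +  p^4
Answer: 1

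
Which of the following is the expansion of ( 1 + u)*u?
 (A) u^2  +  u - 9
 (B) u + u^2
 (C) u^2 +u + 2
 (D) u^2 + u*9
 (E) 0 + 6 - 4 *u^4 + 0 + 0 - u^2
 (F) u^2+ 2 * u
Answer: B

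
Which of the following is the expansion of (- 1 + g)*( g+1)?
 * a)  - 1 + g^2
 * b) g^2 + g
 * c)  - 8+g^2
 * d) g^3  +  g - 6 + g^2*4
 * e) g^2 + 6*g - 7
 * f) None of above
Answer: a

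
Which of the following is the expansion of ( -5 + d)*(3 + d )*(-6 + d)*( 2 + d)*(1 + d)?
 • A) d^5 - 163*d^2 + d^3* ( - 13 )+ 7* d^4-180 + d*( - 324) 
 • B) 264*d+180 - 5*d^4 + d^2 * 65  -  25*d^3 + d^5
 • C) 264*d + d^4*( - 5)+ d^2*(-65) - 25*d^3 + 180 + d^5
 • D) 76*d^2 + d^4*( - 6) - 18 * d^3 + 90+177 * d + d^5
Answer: B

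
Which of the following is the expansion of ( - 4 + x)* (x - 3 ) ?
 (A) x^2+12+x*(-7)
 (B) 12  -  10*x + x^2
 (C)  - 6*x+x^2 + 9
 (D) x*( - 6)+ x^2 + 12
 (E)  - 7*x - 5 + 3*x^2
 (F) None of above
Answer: A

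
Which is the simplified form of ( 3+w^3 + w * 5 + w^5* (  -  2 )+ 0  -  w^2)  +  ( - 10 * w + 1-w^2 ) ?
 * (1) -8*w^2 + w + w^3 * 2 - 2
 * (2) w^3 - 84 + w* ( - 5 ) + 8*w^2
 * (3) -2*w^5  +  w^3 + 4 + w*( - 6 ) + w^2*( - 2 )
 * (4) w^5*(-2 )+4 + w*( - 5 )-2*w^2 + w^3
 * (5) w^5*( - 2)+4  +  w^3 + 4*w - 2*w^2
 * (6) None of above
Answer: 4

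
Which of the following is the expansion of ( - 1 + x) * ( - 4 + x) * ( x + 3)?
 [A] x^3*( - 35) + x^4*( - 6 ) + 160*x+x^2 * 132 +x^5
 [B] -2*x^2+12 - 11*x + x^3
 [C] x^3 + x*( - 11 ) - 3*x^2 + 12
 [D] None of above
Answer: B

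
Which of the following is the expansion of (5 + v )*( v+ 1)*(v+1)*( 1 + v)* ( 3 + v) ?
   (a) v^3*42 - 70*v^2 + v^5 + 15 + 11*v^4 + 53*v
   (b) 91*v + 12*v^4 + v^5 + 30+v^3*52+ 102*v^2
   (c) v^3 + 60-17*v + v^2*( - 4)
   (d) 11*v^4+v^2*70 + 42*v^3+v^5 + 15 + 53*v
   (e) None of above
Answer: d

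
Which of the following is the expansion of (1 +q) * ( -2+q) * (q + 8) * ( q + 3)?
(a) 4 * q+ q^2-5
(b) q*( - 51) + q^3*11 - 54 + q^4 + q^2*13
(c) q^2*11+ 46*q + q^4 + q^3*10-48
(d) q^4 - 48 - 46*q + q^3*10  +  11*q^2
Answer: d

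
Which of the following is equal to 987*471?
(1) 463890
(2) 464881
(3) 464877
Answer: 3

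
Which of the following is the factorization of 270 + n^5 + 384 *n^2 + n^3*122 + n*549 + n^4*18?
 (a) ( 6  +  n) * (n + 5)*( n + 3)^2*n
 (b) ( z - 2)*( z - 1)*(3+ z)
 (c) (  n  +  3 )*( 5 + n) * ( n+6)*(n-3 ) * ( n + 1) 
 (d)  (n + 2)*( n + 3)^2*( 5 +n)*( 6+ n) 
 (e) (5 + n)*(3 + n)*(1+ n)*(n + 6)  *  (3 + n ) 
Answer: e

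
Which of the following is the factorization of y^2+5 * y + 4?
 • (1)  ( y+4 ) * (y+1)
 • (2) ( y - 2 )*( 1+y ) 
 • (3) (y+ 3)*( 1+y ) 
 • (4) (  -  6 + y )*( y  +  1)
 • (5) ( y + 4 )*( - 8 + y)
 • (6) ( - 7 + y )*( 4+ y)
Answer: 1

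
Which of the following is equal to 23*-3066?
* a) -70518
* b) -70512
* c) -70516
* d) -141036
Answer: a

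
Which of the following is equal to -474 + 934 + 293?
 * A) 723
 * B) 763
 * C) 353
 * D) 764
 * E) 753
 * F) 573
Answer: E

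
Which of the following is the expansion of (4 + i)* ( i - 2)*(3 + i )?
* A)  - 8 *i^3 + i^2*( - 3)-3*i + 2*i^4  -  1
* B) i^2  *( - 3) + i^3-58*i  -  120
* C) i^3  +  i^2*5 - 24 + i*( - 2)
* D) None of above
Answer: C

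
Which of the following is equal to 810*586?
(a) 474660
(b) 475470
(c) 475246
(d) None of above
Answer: a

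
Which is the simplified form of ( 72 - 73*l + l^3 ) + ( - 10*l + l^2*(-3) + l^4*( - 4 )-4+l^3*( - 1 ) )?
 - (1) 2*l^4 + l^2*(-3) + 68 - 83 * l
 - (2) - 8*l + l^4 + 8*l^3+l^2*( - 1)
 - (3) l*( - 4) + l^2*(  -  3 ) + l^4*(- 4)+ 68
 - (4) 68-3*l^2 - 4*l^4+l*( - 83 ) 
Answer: 4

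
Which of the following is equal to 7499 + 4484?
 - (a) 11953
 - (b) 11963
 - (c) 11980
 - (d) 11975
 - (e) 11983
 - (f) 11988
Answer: e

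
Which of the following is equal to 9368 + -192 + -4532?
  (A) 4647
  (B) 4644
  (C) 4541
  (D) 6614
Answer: B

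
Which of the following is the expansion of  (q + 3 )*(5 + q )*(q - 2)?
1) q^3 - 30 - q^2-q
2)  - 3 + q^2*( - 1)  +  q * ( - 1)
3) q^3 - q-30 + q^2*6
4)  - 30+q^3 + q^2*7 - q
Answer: 3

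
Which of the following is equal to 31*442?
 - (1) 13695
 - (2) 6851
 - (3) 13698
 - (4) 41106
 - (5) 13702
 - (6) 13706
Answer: 5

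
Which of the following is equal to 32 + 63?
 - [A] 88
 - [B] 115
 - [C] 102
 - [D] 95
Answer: D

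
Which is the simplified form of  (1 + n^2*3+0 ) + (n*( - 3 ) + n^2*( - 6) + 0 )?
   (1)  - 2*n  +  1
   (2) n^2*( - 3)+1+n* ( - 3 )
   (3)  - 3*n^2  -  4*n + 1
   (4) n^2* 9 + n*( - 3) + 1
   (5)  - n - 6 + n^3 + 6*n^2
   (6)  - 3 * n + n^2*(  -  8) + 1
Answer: 2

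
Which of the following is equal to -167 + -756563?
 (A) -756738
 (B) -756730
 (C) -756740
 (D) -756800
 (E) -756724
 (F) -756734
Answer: B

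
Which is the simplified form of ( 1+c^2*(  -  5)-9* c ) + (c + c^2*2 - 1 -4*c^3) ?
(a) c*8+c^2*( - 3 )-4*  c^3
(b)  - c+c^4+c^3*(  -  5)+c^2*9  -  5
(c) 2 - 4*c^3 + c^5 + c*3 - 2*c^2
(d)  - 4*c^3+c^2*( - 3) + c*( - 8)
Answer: d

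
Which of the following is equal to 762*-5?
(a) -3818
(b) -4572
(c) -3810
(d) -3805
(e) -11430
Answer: c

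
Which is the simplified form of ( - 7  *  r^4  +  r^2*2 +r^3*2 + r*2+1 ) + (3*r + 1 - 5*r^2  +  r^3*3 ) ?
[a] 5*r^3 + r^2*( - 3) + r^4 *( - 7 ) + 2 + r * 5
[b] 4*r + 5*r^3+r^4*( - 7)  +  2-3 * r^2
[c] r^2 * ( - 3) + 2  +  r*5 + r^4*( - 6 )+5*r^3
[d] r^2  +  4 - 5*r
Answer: a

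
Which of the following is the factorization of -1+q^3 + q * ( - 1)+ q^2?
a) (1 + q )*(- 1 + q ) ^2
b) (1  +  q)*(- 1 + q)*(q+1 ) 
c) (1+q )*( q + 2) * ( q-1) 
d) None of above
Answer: b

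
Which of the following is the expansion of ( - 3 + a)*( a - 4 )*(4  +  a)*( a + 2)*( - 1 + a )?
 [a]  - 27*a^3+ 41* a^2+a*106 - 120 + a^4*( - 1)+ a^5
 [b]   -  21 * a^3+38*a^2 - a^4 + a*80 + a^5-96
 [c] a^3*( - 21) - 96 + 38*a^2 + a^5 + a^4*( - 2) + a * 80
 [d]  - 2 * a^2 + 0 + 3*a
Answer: c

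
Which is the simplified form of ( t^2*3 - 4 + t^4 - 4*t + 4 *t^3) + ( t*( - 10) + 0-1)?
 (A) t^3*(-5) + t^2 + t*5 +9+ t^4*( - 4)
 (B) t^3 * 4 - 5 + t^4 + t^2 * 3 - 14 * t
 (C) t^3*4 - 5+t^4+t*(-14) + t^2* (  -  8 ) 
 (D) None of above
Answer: B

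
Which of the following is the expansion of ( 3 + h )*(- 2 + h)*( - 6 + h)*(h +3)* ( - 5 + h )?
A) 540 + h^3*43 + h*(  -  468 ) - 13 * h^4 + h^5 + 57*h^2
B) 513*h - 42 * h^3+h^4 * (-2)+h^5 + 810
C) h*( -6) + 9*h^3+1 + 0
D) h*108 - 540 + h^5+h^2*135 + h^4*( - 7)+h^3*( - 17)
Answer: D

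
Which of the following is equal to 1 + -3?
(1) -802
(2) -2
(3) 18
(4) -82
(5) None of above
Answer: 2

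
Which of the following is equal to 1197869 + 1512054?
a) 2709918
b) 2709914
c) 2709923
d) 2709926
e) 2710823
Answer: c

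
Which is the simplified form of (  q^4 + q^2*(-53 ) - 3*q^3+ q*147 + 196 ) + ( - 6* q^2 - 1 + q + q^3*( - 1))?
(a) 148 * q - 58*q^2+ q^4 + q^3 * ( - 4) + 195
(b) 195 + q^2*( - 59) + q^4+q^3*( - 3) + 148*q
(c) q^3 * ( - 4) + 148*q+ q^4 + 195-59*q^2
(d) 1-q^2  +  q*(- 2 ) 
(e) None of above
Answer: c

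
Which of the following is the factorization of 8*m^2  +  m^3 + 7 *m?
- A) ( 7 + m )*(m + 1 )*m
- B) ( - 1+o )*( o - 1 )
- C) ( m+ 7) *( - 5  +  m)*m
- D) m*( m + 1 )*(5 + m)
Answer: A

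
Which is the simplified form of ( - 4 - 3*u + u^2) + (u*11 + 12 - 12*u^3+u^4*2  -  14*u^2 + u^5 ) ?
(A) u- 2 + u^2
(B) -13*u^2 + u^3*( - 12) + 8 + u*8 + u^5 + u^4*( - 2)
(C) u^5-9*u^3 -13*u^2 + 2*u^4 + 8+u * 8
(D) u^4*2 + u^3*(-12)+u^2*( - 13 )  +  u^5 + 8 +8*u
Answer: D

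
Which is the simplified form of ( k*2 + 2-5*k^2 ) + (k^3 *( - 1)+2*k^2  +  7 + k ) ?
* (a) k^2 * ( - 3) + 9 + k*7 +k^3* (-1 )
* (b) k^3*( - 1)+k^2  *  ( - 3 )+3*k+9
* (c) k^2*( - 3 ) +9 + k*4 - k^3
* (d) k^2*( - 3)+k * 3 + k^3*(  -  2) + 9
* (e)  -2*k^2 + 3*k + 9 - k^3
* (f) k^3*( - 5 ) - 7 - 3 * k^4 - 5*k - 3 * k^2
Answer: b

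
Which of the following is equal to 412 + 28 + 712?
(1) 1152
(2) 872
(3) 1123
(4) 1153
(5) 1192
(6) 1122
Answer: 1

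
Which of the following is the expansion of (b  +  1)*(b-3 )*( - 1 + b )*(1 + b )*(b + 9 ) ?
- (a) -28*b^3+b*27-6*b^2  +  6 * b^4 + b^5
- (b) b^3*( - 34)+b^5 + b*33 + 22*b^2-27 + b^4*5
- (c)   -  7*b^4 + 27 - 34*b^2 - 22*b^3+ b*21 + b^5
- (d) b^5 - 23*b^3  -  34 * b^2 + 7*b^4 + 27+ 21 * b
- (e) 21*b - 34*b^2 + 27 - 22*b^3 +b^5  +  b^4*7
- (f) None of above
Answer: e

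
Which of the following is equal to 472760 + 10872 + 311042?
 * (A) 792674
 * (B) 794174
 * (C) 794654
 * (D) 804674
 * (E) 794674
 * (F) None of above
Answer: E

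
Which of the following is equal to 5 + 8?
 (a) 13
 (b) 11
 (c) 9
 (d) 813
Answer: a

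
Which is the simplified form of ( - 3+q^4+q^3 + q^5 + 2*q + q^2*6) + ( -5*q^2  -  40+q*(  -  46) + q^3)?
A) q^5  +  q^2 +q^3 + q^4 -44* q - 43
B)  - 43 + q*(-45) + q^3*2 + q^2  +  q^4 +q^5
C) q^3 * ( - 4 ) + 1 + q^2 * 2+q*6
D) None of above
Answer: D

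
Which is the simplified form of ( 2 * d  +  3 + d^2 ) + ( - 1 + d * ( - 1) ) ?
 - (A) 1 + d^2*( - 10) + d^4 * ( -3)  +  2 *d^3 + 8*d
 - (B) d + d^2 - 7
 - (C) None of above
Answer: C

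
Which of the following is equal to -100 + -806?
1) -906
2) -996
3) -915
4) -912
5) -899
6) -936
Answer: 1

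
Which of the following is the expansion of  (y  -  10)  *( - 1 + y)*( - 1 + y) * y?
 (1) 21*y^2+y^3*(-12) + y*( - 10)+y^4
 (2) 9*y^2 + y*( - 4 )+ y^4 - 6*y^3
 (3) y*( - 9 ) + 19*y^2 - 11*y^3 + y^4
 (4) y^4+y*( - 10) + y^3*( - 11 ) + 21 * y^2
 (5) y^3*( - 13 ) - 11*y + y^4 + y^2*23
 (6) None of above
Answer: 1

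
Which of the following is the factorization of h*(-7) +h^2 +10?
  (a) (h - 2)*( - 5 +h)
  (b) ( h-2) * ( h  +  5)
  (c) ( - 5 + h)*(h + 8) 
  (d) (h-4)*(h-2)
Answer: a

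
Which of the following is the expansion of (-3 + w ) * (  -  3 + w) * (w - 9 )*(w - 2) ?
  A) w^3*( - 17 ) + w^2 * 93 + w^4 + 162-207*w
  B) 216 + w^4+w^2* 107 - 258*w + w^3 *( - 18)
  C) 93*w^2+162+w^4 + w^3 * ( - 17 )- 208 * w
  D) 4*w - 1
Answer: A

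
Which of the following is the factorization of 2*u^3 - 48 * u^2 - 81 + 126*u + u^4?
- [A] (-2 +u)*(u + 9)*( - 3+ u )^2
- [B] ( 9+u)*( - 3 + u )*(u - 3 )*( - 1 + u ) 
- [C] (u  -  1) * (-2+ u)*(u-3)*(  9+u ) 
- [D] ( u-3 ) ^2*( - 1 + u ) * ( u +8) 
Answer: B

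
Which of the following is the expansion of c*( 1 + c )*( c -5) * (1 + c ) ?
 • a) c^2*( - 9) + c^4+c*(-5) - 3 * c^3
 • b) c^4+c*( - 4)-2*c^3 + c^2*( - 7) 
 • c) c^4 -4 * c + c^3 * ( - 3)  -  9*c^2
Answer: a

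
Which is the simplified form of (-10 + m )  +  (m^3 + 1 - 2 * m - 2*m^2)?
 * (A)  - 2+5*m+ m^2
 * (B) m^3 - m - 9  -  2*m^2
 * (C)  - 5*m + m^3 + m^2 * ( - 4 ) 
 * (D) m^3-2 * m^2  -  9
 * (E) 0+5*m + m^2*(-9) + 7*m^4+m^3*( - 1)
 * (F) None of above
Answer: B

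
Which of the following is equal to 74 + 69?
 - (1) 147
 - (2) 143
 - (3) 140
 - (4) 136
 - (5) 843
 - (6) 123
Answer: 2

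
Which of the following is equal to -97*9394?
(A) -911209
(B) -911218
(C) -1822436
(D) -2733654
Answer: B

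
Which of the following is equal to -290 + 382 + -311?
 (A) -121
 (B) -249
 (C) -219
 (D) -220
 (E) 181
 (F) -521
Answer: C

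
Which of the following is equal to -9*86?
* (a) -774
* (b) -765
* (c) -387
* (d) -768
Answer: a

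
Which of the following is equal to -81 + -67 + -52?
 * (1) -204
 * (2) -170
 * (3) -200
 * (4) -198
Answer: 3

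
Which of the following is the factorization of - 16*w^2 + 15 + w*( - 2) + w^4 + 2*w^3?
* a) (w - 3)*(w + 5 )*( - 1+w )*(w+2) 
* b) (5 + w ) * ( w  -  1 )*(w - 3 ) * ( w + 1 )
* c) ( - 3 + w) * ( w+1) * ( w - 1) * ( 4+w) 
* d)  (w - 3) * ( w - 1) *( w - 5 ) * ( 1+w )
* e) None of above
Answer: b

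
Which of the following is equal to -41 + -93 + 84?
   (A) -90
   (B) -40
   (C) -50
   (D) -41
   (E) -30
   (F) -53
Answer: C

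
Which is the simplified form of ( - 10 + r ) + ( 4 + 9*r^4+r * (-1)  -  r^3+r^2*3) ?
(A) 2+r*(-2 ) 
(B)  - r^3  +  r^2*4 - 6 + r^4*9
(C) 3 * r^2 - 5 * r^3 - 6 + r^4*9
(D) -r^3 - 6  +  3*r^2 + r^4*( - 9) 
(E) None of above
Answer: E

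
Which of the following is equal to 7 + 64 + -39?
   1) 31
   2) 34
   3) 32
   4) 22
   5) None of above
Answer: 3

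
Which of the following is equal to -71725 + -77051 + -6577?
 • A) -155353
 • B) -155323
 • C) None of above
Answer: A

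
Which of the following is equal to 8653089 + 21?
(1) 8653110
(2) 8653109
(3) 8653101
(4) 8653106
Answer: 1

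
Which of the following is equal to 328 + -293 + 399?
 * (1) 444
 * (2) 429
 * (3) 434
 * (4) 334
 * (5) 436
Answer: 3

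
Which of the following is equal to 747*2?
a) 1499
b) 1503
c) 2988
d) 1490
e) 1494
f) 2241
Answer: e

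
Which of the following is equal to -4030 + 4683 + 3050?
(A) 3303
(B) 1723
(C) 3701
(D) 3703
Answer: D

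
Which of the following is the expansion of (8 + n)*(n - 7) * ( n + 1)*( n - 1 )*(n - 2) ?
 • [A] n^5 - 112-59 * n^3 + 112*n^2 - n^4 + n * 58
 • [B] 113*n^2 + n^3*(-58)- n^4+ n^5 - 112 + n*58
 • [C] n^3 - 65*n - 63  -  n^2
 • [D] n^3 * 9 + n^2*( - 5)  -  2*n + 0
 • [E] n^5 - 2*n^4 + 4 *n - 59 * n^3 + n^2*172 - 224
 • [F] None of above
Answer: F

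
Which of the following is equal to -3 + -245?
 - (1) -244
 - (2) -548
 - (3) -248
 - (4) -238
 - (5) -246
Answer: 3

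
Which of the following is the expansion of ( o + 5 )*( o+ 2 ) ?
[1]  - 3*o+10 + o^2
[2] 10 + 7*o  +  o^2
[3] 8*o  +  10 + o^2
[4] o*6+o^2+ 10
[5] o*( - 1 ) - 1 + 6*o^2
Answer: 2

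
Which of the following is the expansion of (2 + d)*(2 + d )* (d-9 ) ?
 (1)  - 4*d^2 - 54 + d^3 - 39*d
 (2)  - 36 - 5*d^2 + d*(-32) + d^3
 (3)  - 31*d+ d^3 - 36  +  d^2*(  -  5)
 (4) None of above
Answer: 2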